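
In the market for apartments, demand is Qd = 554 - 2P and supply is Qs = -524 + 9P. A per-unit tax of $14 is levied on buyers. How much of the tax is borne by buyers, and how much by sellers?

Pre-tax equilibrium: P* = 98, Q* = 358.
Tax on buyers shifts demand to Qd = 554 − 2(P + 14) = 526 - 2P.
526 - 2P = -524 + 9P gives seller price Ps = 1050/11; buyers pay Pb = 1050/11 + 14 = 1204/11.
New quantity: Q = 554 − 2(1204/11) = 3686/11.
Buyer burden = 1204/11 − 98 = 126/11; seller burden = 98 − 1050/11 = 28/11.

Buyers bear 126/11, sellers bear 28/11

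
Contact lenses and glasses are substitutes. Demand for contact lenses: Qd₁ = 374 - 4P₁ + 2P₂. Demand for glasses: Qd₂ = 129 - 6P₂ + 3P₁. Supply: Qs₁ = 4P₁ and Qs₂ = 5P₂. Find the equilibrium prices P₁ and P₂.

P₁ = 2186/41, P₂ = 1077/41

Market 1: 374 - 4P₁ + 2P₂ = 4P₁ → 8P₁ - 2P₂ = 374.
Market 2: 11P₂ - 3P₁ = 129.
Eliminating P₂: 11×(1) + 2×(2) gives 82P₁ = 4372, so P₁ = 2186/41.
Back-substitute into (2): P₂ = (129 + 3×2186/41) / 11 = 1077/41.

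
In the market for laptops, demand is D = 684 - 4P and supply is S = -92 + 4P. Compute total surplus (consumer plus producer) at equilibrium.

Total surplus = 21904

Equilibrium: 684 - 4P = -92 + 4P gives P* = 97, Q* = 296.
Demand choke price: P = 171; supply starts at P = 23.
CS = ½(171 − 97)(296) = 10952; PS = ½(97 − 23)(296) = 10952.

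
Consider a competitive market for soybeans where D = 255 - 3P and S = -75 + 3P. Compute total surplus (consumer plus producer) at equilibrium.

Total surplus = 2700

Equilibrium: 255 - 3P = -75 + 3P gives P* = 55, Q* = 90.
Demand choke price: P = 85; supply starts at P = 25.
CS = ½(85 − 55)(90) = 1350; PS = ½(55 − 25)(90) = 1350.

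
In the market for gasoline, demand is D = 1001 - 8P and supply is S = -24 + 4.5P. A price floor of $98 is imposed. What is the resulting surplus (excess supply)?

Surplus = 200

Equilibrium price would be P* = 82, so the floor at 98 binds.
At P = 98: D = 217, S = 417.
Surplus = 417 − 217 = 200.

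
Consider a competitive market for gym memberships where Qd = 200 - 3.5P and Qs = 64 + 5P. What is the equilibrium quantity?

Set Qd = Qs: 200 - 3.5P = 64 + 5P.
136 = 8.5P, so P* = 16.
Q* = 200 − 3.5(16) = 144.

Q* = 144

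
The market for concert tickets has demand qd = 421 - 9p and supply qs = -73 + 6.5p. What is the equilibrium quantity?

q* = 4159/31

Set qd = qs: 421 - 9p = -73 + 6.5p.
494 = 15.5p, so p* = 988/31.
q* = 421 − 9(988/31) = 4159/31.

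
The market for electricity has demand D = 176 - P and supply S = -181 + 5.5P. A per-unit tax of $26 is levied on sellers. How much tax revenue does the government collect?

Tax revenue = 2576

Pre-tax equilibrium: P* = 714/13, Q* = 1574/13.
Tax on sellers shifts supply to S = -181 + 5.5(P − 26) = -324 + 5.5P.
176 - P = -324 + 5.5P gives buyer price Pb = 1000/13; sellers receive Ps = 1000/13 − 26 = 662/13.
New quantity: Q = 176 − 1(1000/13) = 1288/13.
Revenue = 26 × 1288/13 = 2576.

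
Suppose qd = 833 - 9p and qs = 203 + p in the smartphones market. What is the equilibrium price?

p* = 63

Set qd = qs: 833 - 9p = 203 + p.
630 = 10p, so p* = 63.
q* = 833 − 9(63) = 266.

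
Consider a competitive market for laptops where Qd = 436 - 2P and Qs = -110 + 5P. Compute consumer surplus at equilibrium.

Consumer surplus = 19600

Equilibrium: 436 - 2P = -110 + 5P gives P* = 78, Q* = 280.
Demand choke price (Qd = 0): P = 218.
CS = ½(218 − 78)(280) = 19600.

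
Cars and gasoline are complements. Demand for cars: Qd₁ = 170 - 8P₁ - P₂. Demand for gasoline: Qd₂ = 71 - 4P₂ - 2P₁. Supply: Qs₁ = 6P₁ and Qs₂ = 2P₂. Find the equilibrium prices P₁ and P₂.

P₁ = 949/82, P₂ = 327/41

Market 1: 170 - 8P₁ - P₂ = 6P₁ → 14P₁ + P₂ = 170.
Market 2: 6P₂ + 2P₁ = 71.
Eliminating P₂: 6×(1) − 1×(2) gives 82P₁ = 949, so P₁ = 949/82.
Back-substitute into (2): P₂ = (71 − 2×949/82) / 6 = 327/41.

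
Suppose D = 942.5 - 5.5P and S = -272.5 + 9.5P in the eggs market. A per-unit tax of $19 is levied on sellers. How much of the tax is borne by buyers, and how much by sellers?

Pre-tax equilibrium: P* = 81, Q* = 497.
Tax on sellers shifts supply to S = -272.5 + 9.5(P − 19) = -453 + 9.5P.
942.5 - 5.5P = -453 + 9.5P gives buyer price Pb = 2791/30; sellers receive Ps = 2791/30 − 19 = 2221/30.
New quantity: Q = 942.5 − 5.5(2791/30) = 25849/60.
Buyer burden = 2791/30 − 81 = 361/30; seller burden = 81 − 2221/30 = 209/30.

Buyers bear 361/30, sellers bear 209/30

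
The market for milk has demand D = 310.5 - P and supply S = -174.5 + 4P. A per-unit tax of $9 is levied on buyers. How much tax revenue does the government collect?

Tax revenue = 1856.7

Pre-tax equilibrium: P* = 97, Q* = 213.5.
Tax on buyers shifts demand to D = 310.5 − 1(P + 9) = 301.5 - P.
301.5 - P = -174.5 + 4P gives seller price Ps = 95.2; buyers pay Pb = 95.2 + 9 = 104.2.
New quantity: Q = 310.5 − 1(104.2) = 206.3.
Revenue = 9 × 206.3 = 1856.7.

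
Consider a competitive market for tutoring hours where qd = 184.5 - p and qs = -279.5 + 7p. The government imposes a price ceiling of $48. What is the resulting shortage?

Shortage = 80

Equilibrium price would be p* = 58, so the ceiling at 48 binds.
At p = 48: qd = 184.5 − 1(48) = 136.5, qs = -279.5 + 7(48) = 56.5.
Shortage = 136.5 − 56.5 = 80.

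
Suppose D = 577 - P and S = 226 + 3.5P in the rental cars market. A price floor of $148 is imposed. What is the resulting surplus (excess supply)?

Equilibrium price would be P* = 78, so the floor at 148 binds.
At P = 148: D = 429, S = 744.
Surplus = 744 − 429 = 315.

Surplus = 315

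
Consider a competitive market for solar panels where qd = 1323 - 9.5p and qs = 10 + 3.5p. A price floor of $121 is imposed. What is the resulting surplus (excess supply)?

Surplus = 260

Equilibrium price would be p* = 101, so the floor at 121 binds.
At p = 121: qd = 173.5, qs = 433.5.
Surplus = 433.5 − 173.5 = 260.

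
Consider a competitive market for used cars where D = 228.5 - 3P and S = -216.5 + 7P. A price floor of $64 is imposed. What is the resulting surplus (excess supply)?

Surplus = 195

Equilibrium price would be P* = 44.5, so the floor at 64 binds.
At P = 64: D = 36.5, S = 231.5.
Surplus = 231.5 − 36.5 = 195.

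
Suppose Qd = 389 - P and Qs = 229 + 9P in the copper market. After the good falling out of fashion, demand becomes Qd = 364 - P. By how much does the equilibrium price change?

ΔP = -2.5

Original equilibrium: P* = 16, Q* = 373.
New equilibrium: 364 - P = 229 + 9P, so 135 = 10P and P' = 13.5; Q' = 364 − 1(13.5) = 350.5.
Change in price: 13.5 − 16 = -2.5.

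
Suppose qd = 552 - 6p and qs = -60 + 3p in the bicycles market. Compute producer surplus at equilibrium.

Equilibrium: 552 - 6p = -60 + 3p gives p* = 68, q* = 144.
Supply starts at p = 20 (where qs = 0).
PS = ½(68 − 20)(144) = 3456.

Producer surplus = 3456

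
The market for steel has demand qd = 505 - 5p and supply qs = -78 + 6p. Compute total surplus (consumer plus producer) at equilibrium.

Total surplus = 10560

Equilibrium: 505 - 5p = -78 + 6p gives p* = 53, q* = 240.
Demand choke price: p = 101; supply starts at p = 13.
CS = ½(101 − 53)(240) = 5760; PS = ½(53 − 13)(240) = 4800.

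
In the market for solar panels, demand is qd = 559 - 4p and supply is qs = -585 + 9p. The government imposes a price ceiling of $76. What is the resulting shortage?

Shortage = 156

Equilibrium price would be p* = 88, so the ceiling at 76 binds.
At p = 76: qd = 559 − 4(76) = 255, qs = -585 + 9(76) = 99.
Shortage = 255 − 99 = 156.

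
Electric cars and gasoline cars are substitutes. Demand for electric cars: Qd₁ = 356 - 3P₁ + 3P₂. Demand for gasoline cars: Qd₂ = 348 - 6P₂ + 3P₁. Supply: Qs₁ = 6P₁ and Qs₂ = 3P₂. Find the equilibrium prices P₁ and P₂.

P₁ = 59, P₂ = 175/3

Market 1: 356 - 3P₁ + 3P₂ = 6P₁ → 9P₁ - 3P₂ = 356.
Market 2: 9P₂ - 3P₁ = 348.
Eliminating P₂: 9×(1) + 3×(2) gives 72P₁ = 4248, so P₁ = 59.
Back-substitute into (2): P₂ = (348 + 3×59) / 9 = 175/3.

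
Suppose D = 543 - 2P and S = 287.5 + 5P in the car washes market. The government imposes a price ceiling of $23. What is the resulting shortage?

Equilibrium price would be P* = 36.5, so the ceiling at 23 binds.
At P = 23: D = 543 − 2(23) = 497, S = 287.5 + 5(23) = 402.5.
Shortage = 497 − 402.5 = 94.5.

Shortage = 94.5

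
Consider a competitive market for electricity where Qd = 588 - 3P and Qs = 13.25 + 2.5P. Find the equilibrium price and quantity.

P* = 104.5, Q* = 274.5

Set Qd = Qs: 588 - 3P = 13.25 + 2.5P.
574.75 = 5.5P, so P* = 104.5.
Q* = 588 − 3(104.5) = 274.5.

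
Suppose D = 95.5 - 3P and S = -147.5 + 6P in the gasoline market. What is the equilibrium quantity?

Set D = S: 95.5 - 3P = -147.5 + 6P.
243 = 9P, so P* = 27.
Q* = 95.5 − 3(27) = 14.5.

Q* = 14.5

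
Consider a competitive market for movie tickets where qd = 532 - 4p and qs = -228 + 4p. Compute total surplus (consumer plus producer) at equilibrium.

Total surplus = 5776

Equilibrium: 532 - 4p = -228 + 4p gives p* = 95, q* = 152.
Demand choke price: p = 133; supply starts at p = 57.
CS = ½(133 − 95)(152) = 2888; PS = ½(95 − 57)(152) = 2888.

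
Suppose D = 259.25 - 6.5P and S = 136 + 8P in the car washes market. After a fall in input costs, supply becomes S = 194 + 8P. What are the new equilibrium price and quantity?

Original equilibrium: P* = 8.5, Q* = 204.
New equilibrium: 259.25 - 6.5P = 194 + 8P, so 65.25 = 14.5P and P' = 4.5; Q' = 259.25 − 6.5(4.5) = 230.

P' = 4.5, Q' = 230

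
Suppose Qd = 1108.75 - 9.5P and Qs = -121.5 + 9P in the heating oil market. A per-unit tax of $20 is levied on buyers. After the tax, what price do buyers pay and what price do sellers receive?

Buyers pay 5641/74, sellers receive 4161/74

Pre-tax equilibrium: P* = 66.5, Q* = 477.
Tax on buyers shifts demand to Qd = 1108.75 − 9.5(P + 20) = 918.75 - 9.5P.
918.75 - 9.5P = -121.5 + 9P gives seller price Ps = 4161/74; buyers pay Pb = 4161/74 + 20 = 5641/74.
New quantity: Q = 1108.75 − 9.5(5641/74) = 14229/37.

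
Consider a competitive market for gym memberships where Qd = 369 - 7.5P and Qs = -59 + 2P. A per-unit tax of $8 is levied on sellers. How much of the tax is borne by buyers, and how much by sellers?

Buyers bear 32/19, sellers bear 120/19

Pre-tax equilibrium: P* = 856/19, Q* = 591/19.
Tax on sellers shifts supply to Qs = -59 + 2(P − 8) = -75 + 2P.
369 - 7.5P = -75 + 2P gives buyer price Pb = 888/19; sellers receive Ps = 888/19 − 8 = 736/19.
New quantity: Q = 369 − 7.5(888/19) = 351/19.
Buyer burden = 888/19 − 856/19 = 32/19; seller burden = 856/19 − 736/19 = 120/19.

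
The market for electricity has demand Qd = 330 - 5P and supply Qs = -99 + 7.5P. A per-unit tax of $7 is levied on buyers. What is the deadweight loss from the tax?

Pre-tax equilibrium: P* = 34.32, Q* = 158.4.
Tax on buyers shifts demand to Qd = 330 − 5(P + 7) = 295 - 5P.
295 - 5P = -99 + 7.5P gives seller price Ps = 31.52; buyers pay Pb = 31.52 + 7 = 38.52.
New quantity: Q = 330 − 5(38.52) = 137.4.
DWL = ½ × 7 × (158.4 − 137.4) = 73.5.

Deadweight loss = 73.5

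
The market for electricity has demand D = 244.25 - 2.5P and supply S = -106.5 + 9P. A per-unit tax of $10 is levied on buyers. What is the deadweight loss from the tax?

Pre-tax equilibrium: P* = 30.5, Q* = 168.
Tax on buyers shifts demand to D = 244.25 − 2.5(P + 10) = 219.25 - 2.5P.
219.25 - 2.5P = -106.5 + 9P gives seller price Ps = 1303/46; buyers pay Pb = 1303/46 + 10 = 1763/46.
New quantity: Q = 244.25 − 2.5(1763/46) = 3414/23.
DWL = ½ × 10 × (168 − 3414/23) = 2250/23.

Deadweight loss = 2250/23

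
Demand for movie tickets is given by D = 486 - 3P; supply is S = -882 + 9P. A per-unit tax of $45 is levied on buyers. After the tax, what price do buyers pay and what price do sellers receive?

Buyers pay $147.75, sellers receive $102.75

Pre-tax equilibrium: P* = 114, Q* = 144.
Tax on buyers shifts demand to D = 486 − 3(P + 45) = 351 - 3P.
351 - 3P = -882 + 9P gives seller price Ps = 102.75; buyers pay Pb = 102.75 + 45 = 147.75.
New quantity: Q = 486 − 3(147.75) = 42.75.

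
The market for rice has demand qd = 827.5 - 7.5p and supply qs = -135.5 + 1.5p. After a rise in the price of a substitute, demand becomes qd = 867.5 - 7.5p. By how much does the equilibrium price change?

Original equilibrium: p* = 107, q* = 25.
New equilibrium: 867.5 - 7.5p = -135.5 + 1.5p, so 1003 = 9p and p' = 1003/9; q' = 867.5 − 7.5(1003/9) = 95/3.
Change in price: 1003/9 − 107 = 40/9.

Δp = 40/9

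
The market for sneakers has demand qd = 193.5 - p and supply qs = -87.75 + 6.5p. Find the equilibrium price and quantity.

Set qd = qs: 193.5 - p = -87.75 + 6.5p.
281.25 = 7.5p, so p* = 37.5.
q* = 193.5 − 1(37.5) = 156.

p* = 37.5, q* = 156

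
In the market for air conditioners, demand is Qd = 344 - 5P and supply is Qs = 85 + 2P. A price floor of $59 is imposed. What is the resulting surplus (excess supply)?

Surplus = 154

Equilibrium price would be P* = 37, so the floor at 59 binds.
At P = 59: Qd = 49, Qs = 203.
Surplus = 203 − 49 = 154.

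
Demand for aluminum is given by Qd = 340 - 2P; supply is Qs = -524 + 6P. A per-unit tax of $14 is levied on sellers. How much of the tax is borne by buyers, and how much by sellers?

Pre-tax equilibrium: P* = 108, Q* = 124.
Tax on sellers shifts supply to Qs = -524 + 6(P − 14) = -608 + 6P.
340 - 2P = -608 + 6P gives buyer price Pb = 118.5; sellers receive Ps = 118.5 − 14 = 104.5.
New quantity: Q = 340 − 2(118.5) = 103.
Buyer burden = 118.5 − 108 = 10.5; seller burden = 108 − 104.5 = 3.5.

Buyers bear $10.5, sellers bear $3.5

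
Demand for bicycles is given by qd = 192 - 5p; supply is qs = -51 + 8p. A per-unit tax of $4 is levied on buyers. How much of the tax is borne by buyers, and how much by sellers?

Pre-tax equilibrium: p* = 243/13, q* = 1281/13.
Tax on buyers shifts demand to qd = 192 − 5(p + 4) = 172 - 5p.
172 - 5p = -51 + 8p gives seller price ps = 223/13; buyers pay pb = 223/13 + 4 = 275/13.
New quantity: q = 192 − 5(275/13) = 1121/13.
Buyer burden = 275/13 − 243/13 = 32/13; seller burden = 243/13 − 223/13 = 20/13.

Buyers bear 32/13, sellers bear 20/13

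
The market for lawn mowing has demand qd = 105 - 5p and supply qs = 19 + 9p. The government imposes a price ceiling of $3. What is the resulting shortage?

Shortage = 44

Equilibrium price would be p* = 43/7, so the ceiling at 3 binds.
At p = 3: qd = 105 − 5(3) = 90, qs = 19 + 9(3) = 46.
Shortage = 90 − 46 = 44.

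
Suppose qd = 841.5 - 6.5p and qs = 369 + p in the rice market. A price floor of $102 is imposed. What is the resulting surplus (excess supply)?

Equilibrium price would be p* = 63, so the floor at 102 binds.
At p = 102: qd = 178.5, qs = 471.
Surplus = 471 − 178.5 = 292.5.

Surplus = 292.5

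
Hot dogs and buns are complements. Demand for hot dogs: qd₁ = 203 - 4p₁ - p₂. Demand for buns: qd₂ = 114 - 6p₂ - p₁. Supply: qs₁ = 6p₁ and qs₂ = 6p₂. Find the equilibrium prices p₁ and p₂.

Market 1: 203 - 4p₁ - p₂ = 6p₁ → 10p₁ + p₂ = 203.
Market 2: 12p₂ + p₁ = 114.
Eliminating p₂: 12×(1) − 1×(2) gives 119p₁ = 2322, so p₁ = 2322/119.
Back-substitute into (2): p₂ = (114 − 1×2322/119) / 12 = 937/119.

p₁ = 2322/119, p₂ = 937/119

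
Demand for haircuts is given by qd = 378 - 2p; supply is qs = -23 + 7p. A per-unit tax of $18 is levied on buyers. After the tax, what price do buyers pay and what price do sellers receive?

Buyers pay 527/9, sellers receive 365/9

Pre-tax equilibrium: p* = 401/9, q* = 2600/9.
Tax on buyers shifts demand to qd = 378 − 2(p + 18) = 342 - 2p.
342 - 2p = -23 + 7p gives seller price ps = 365/9; buyers pay pb = 365/9 + 18 = 527/9.
New quantity: q = 378 − 2(527/9) = 2348/9.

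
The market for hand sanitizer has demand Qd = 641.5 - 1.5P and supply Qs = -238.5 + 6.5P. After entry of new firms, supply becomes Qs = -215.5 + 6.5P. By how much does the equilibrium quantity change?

Original equilibrium: P* = 110, Q* = 476.5.
New equilibrium: 641.5 - 1.5P = -215.5 + 6.5P, so 857 = 8P and P' = 107.125; Q' = 641.5 − 1.5(107.125) = 480.8125.
Change in quantity: 480.8125 − 476.5 = 4.3125.

ΔQ = 4.3125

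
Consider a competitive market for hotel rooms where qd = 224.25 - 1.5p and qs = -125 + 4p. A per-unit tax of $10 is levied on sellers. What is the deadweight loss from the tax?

Pre-tax equilibrium: p* = 63.5, q* = 129.
Tax on sellers shifts supply to qs = -125 + 4(p − 10) = -165 + 4p.
224.25 - 1.5p = -165 + 4p gives buyer price pb = 1557/22; sellers receive ps = 1557/22 − 10 = 1337/22.
New quantity: q = 224.25 − 1.5(1557/22) = 1299/11.
DWL = ½ × 10 × (129 − 1299/11) = 600/11.

Deadweight loss = 600/11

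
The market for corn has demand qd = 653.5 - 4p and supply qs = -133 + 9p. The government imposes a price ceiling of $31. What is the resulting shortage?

Equilibrium price would be p* = 60.5, so the ceiling at 31 binds.
At p = 31: qd = 653.5 − 4(31) = 529.5, qs = -133 + 9(31) = 146.
Shortage = 529.5 − 146 = 383.5.

Shortage = 383.5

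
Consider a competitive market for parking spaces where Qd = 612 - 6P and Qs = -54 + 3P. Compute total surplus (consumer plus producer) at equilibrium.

Equilibrium: 612 - 6P = -54 + 3P gives P* = 74, Q* = 168.
Demand choke price: P = 102; supply starts at P = 18.
CS = ½(102 − 74)(168) = 2352; PS = ½(74 − 18)(168) = 4704.

Total surplus = 7056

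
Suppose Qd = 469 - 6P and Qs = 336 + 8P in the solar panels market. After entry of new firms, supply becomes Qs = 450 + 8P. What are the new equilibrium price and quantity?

P' = 19/14, Q' = 3226/7

Original equilibrium: P* = 9.5, Q* = 412.
New equilibrium: 469 - 6P = 450 + 8P, so 19 = 14P and P' = 19/14; Q' = 469 − 6(19/14) = 3226/7.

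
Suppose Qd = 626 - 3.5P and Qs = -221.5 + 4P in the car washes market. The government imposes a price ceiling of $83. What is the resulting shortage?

Shortage = 225

Equilibrium price would be P* = 113, so the ceiling at 83 binds.
At P = 83: Qd = 626 − 3.5(83) = 335.5, Qs = -221.5 + 4(83) = 110.5.
Shortage = 335.5 − 110.5 = 225.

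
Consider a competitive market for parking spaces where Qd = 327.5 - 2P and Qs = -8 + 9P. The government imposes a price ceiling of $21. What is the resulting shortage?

Shortage = 104.5

Equilibrium price would be P* = 30.5, so the ceiling at 21 binds.
At P = 21: Qd = 327.5 − 2(21) = 285.5, Qs = -8 + 9(21) = 181.
Shortage = 285.5 − 181 = 104.5.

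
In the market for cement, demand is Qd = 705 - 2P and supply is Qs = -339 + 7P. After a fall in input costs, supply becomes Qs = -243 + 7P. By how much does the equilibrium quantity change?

ΔQ = 64/3

Original equilibrium: P* = 116, Q* = 473.
New equilibrium: 705 - 2P = -243 + 7P, so 948 = 9P and P' = 316/3; Q' = 705 − 2(316/3) = 1483/3.
Change in quantity: 1483/3 − 473 = 64/3.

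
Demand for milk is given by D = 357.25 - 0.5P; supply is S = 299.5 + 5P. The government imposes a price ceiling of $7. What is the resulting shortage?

Equilibrium price would be P* = 10.5, so the ceiling at 7 binds.
At P = 7: D = 357.25 − 0.5(7) = 353.75, S = 299.5 + 5(7) = 334.5.
Shortage = 353.75 − 334.5 = 19.25.

Shortage = 19.25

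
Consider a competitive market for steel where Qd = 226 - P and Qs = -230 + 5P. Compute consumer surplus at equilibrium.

Consumer surplus = 11250

Equilibrium: 226 - P = -230 + 5P gives P* = 76, Q* = 150.
Demand choke price (Qd = 0): P = 226.
CS = ½(226 − 76)(150) = 11250.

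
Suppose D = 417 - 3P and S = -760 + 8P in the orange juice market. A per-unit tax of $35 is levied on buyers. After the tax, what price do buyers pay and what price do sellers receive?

Pre-tax equilibrium: P* = 107, Q* = 96.
Tax on buyers shifts demand to D = 417 − 3(P + 35) = 312 - 3P.
312 - 3P = -760 + 8P gives seller price Ps = 1072/11; buyers pay Pb = 1072/11 + 35 = 1457/11.
New quantity: Q = 417 − 3(1457/11) = 216/11.

Buyers pay 1457/11, sellers receive 1072/11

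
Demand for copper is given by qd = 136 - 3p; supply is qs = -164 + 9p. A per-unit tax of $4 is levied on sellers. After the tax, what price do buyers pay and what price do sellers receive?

Pre-tax equilibrium: p* = 25, q* = 61.
Tax on sellers shifts supply to qs = -164 + 9(p − 4) = -200 + 9p.
136 - 3p = -200 + 9p gives buyer price pb = 28; sellers receive ps = 28 − 4 = 24.
New quantity: q = 136 − 3(28) = 52.

Buyers pay $28, sellers receive $24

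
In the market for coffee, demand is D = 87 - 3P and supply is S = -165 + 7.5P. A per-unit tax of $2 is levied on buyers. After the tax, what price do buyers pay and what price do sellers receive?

Pre-tax equilibrium: P* = 24, Q* = 15.
Tax on buyers shifts demand to D = 87 − 3(P + 2) = 81 - 3P.
81 - 3P = -165 + 7.5P gives seller price Ps = 164/7; buyers pay Pb = 164/7 + 2 = 178/7.
New quantity: Q = 87 − 3(178/7) = 75/7.

Buyers pay 178/7, sellers receive 164/7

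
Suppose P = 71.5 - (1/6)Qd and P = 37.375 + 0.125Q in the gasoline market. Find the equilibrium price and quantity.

Set the two price expressions equal: 71.5 - (1/6)Q = 37.375 + 0.125Q.
34.125 = (7/24)Q, so Q* = 117.
P* = 71.5 − (1/6)(117) = 52.

P* = 52, Q* = 117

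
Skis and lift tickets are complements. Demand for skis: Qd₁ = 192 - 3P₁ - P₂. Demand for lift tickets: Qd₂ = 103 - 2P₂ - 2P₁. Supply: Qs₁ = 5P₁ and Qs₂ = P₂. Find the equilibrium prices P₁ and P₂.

Market 1: 192 - 3P₁ - P₂ = 5P₁ → 8P₁ + P₂ = 192.
Market 2: 3P₂ + 2P₁ = 103.
Eliminating P₂: 3×(1) − 1×(2) gives 22P₁ = 473, so P₁ = 21.5.
Back-substitute into (2): P₂ = (103 − 2×21.5) / 3 = 20.

P₁ = 21.5, P₂ = 20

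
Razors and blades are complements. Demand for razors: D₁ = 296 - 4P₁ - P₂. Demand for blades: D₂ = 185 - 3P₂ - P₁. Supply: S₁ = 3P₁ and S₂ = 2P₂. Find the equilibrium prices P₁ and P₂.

Market 1: 296 - 4P₁ - P₂ = 3P₁ → 7P₁ + P₂ = 296.
Market 2: 5P₂ + P₁ = 185.
Eliminating P₂: 5×(1) − 1×(2) gives 34P₁ = 1295, so P₁ = 1295/34.
Back-substitute into (2): P₂ = (185 − 1×1295/34) / 5 = 999/34.

P₁ = 1295/34, P₂ = 999/34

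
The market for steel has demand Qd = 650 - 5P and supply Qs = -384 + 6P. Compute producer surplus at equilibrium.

Producer surplus = 2700

Equilibrium: 650 - 5P = -384 + 6P gives P* = 94, Q* = 180.
Supply starts at P = 64 (where Qs = 0).
PS = ½(94 − 64)(180) = 2700.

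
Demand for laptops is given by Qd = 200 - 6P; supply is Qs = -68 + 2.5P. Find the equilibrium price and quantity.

P* = 536/17, Q* = 184/17

Set Qd = Qs: 200 - 6P = -68 + 2.5P.
268 = 8.5P, so P* = 536/17.
Q* = 200 − 6(536/17) = 184/17.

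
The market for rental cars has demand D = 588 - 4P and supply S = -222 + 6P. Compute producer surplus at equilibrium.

Producer surplus = 5808

Equilibrium: 588 - 4P = -222 + 6P gives P* = 81, Q* = 264.
Supply starts at P = 37 (where S = 0).
PS = ½(81 − 37)(264) = 5808.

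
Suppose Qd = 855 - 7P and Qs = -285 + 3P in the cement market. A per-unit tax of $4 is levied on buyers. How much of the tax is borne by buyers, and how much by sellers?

Buyers bear $1.2, sellers bear $2.8

Pre-tax equilibrium: P* = 114, Q* = 57.
Tax on buyers shifts demand to Qd = 855 − 7(P + 4) = 827 - 7P.
827 - 7P = -285 + 3P gives seller price Ps = 111.2; buyers pay Pb = 111.2 + 4 = 115.2.
New quantity: Q = 855 − 7(115.2) = 48.6.
Buyer burden = 115.2 − 114 = 1.2; seller burden = 114 − 111.2 = 2.8.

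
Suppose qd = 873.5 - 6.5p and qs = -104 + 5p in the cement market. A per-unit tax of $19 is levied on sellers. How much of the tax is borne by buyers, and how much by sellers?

Pre-tax equilibrium: p* = 85, q* = 321.
Tax on sellers shifts supply to qs = -104 + 5(p − 19) = -199 + 5p.
873.5 - 6.5p = -199 + 5p gives buyer price pb = 2145/23; sellers receive ps = 2145/23 − 19 = 1708/23.
New quantity: q = 873.5 − 6.5(2145/23) = 6148/23.
Buyer burden = 2145/23 − 85 = 190/23; seller burden = 85 − 1708/23 = 247/23.

Buyers bear 190/23, sellers bear 247/23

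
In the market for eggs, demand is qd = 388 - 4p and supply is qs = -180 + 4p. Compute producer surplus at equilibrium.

Producer surplus = 1352

Equilibrium: 388 - 4p = -180 + 4p gives p* = 71, q* = 104.
Supply starts at p = 45 (where qs = 0).
PS = ½(71 − 45)(104) = 1352.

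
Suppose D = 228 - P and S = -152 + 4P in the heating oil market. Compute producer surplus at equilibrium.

Producer surplus = 2888

Equilibrium: 228 - P = -152 + 4P gives P* = 76, Q* = 152.
Supply starts at P = 38 (where S = 0).
PS = ½(76 − 38)(152) = 2888.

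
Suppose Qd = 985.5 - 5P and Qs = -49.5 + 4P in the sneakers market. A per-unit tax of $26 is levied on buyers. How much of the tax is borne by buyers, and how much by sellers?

Pre-tax equilibrium: P* = 115, Q* = 410.5.
Tax on buyers shifts demand to Qd = 985.5 − 5(P + 26) = 855.5 - 5P.
855.5 - 5P = -49.5 + 4P gives seller price Ps = 905/9; buyers pay Pb = 905/9 + 26 = 1139/9.
New quantity: Q = 985.5 − 5(1139/9) = 6349/18.
Buyer burden = 1139/9 − 115 = 104/9; seller burden = 115 − 905/9 = 130/9.

Buyers bear 104/9, sellers bear 130/9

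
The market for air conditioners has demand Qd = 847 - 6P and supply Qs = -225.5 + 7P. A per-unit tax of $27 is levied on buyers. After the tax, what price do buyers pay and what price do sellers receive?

Buyers pay 2523/26, sellers receive 1821/26

Pre-tax equilibrium: P* = 82.5, Q* = 352.
Tax on buyers shifts demand to Qd = 847 − 6(P + 27) = 685 - 6P.
685 - 6P = -225.5 + 7P gives seller price Ps = 1821/26; buyers pay Pb = 1821/26 + 27 = 2523/26.
New quantity: Q = 847 − 6(2523/26) = 3442/13.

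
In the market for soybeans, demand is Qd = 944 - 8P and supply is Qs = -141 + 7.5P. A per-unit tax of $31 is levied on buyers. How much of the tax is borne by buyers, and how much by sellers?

Pre-tax equilibrium: P* = 70, Q* = 384.
Tax on buyers shifts demand to Qd = 944 − 8(P + 31) = 696 - 8P.
696 - 8P = -141 + 7.5P gives seller price Ps = 54; buyers pay Pb = 54 + 31 = 85.
New quantity: Q = 944 − 8(85) = 264.
Buyer burden = 85 − 70 = 15; seller burden = 70 − 54 = 16.

Buyers bear $15, sellers bear $16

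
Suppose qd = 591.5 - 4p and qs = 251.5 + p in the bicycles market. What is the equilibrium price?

Set qd = qs: 591.5 - 4p = 251.5 + p.
340 = 5p, so p* = 68.
q* = 591.5 − 4(68) = 319.5.

p* = 68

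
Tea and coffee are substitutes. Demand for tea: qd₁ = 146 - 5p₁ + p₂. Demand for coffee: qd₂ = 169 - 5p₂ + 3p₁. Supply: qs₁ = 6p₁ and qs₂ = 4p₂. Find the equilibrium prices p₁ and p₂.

p₁ = 1483/96, p₂ = 2297/96

Market 1: 146 - 5p₁ + p₂ = 6p₁ → 11p₁ - p₂ = 146.
Market 2: 9p₂ - 3p₁ = 169.
Eliminating p₂: 9×(1) + 1×(2) gives 96p₁ = 1483, so p₁ = 1483/96.
Back-substitute into (2): p₂ = (169 + 3×1483/96) / 9 = 2297/96.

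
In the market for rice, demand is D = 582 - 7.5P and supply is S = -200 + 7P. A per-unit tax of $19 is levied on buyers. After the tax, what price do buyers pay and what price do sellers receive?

Pre-tax equilibrium: P* = 1564/29, Q* = 5148/29.
Tax on buyers shifts demand to D = 582 − 7.5(P + 19) = 439.5 - 7.5P.
439.5 - 7.5P = -200 + 7P gives seller price Ps = 1279/29; buyers pay Pb = 1279/29 + 19 = 1830/29.
New quantity: Q = 582 − 7.5(1830/29) = 3153/29.

Buyers pay 1830/29, sellers receive 1279/29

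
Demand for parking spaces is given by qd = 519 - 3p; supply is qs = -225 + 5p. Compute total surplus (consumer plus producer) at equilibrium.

Equilibrium: 519 - 3p = -225 + 5p gives p* = 93, q* = 240.
Demand choke price: p = 173; supply starts at p = 45.
CS = ½(173 − 93)(240) = 9600; PS = ½(93 − 45)(240) = 5760.

Total surplus = 15360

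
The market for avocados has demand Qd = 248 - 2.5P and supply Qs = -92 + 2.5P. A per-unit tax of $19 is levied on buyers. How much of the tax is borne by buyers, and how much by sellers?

Pre-tax equilibrium: P* = 68, Q* = 78.
Tax on buyers shifts demand to Qd = 248 − 2.5(P + 19) = 200.5 - 2.5P.
200.5 - 2.5P = -92 + 2.5P gives seller price Ps = 58.5; buyers pay Pb = 58.5 + 19 = 77.5.
New quantity: Q = 248 − 2.5(77.5) = 54.25.
Buyer burden = 77.5 − 68 = 9.5; seller burden = 68 − 58.5 = 9.5.

Buyers bear $9.5, sellers bear $9.5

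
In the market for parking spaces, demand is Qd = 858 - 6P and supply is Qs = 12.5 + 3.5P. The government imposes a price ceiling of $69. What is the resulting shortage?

Shortage = 190

Equilibrium price would be P* = 89, so the ceiling at 69 binds.
At P = 69: Qd = 858 − 6(69) = 444, Qs = 12.5 + 3.5(69) = 254.
Shortage = 444 − 254 = 190.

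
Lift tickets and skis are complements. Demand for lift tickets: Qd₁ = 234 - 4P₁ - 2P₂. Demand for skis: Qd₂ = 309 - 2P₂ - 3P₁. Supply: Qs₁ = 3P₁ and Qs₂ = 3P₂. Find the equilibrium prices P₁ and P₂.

Market 1: 234 - 4P₁ - 2P₂ = 3P₁ → 7P₁ + 2P₂ = 234.
Market 2: 5P₂ + 3P₁ = 309.
Eliminating P₂: 5×(1) − 2×(2) gives 29P₁ = 552, so P₁ = 552/29.
Back-substitute into (2): P₂ = (309 − 3×552/29) / 5 = 1461/29.

P₁ = 552/29, P₂ = 1461/29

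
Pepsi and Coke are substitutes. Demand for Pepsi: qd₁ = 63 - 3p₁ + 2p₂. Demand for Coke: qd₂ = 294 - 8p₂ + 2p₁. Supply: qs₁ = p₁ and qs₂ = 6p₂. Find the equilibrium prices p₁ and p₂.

Market 1: 63 - 3p₁ + 2p₂ = p₁ → 4p₁ - 2p₂ = 63.
Market 2: 14p₂ - 2p₁ = 294.
Eliminating p₂: 14×(1) + 2×(2) gives 52p₁ = 1470, so p₁ = 735/26.
Back-substitute into (2): p₂ = (294 + 2×735/26) / 14 = 651/26.

p₁ = 735/26, p₂ = 651/26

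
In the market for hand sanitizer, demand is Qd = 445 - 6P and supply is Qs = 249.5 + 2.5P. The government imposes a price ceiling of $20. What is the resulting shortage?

Equilibrium price would be P* = 23, so the ceiling at 20 binds.
At P = 20: Qd = 445 − 6(20) = 325, Qs = 249.5 + 2.5(20) = 299.5.
Shortage = 325 − 299.5 = 25.5.

Shortage = 25.5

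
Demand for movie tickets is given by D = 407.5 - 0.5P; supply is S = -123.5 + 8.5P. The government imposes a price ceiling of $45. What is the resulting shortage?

Equilibrium price would be P* = 59, so the ceiling at 45 binds.
At P = 45: D = 407.5 − 0.5(45) = 385, S = -123.5 + 8.5(45) = 259.
Shortage = 385 − 259 = 126.

Shortage = 126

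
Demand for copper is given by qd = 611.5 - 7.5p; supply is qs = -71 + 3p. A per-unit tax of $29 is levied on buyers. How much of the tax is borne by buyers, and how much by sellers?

Buyers bear 58/7, sellers bear 145/7

Pre-tax equilibrium: p* = 65, q* = 124.
Tax on buyers shifts demand to qd = 611.5 − 7.5(p + 29) = 394 - 7.5p.
394 - 7.5p = -71 + 3p gives seller price ps = 310/7; buyers pay pb = 310/7 + 29 = 513/7.
New quantity: q = 611.5 − 7.5(513/7) = 433/7.
Buyer burden = 513/7 − 65 = 58/7; seller burden = 65 − 310/7 = 145/7.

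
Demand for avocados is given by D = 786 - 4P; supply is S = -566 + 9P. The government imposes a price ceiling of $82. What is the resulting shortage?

Equilibrium price would be P* = 104, so the ceiling at 82 binds.
At P = 82: D = 786 − 4(82) = 458, S = -566 + 9(82) = 172.
Shortage = 458 − 172 = 286.

Shortage = 286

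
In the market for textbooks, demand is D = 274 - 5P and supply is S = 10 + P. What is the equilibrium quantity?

Q* = 54

Set D = S: 274 - 5P = 10 + P.
264 = 6P, so P* = 44.
Q* = 274 − 5(44) = 54.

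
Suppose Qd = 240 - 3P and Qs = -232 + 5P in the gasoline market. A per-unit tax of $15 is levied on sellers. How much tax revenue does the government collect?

Tax revenue = 523.125

Pre-tax equilibrium: P* = 59, Q* = 63.
Tax on sellers shifts supply to Qs = -232 + 5(P − 15) = -307 + 5P.
240 - 3P = -307 + 5P gives buyer price Pb = 68.375; sellers receive Ps = 68.375 − 15 = 53.375.
New quantity: Q = 240 − 3(68.375) = 34.875.
Revenue = 15 × 34.875 = 523.125.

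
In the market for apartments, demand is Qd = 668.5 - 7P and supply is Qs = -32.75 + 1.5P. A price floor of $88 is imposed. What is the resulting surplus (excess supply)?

Equilibrium price would be P* = 82.5, so the floor at 88 binds.
At P = 88: Qd = 52.5, Qs = 99.25.
Surplus = 99.25 − 52.5 = 46.75.

Surplus = 46.75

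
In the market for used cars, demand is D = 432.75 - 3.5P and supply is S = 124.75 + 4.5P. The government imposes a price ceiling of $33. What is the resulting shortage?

Shortage = 44

Equilibrium price would be P* = 38.5, so the ceiling at 33 binds.
At P = 33: D = 432.75 − 3.5(33) = 317.25, S = 124.75 + 4.5(33) = 273.25.
Shortage = 317.25 − 273.25 = 44.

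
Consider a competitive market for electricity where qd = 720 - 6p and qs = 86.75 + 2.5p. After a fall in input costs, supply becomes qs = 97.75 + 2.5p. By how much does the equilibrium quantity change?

Original equilibrium: p* = 74.5, q* = 273.
New equilibrium: 720 - 6p = 97.75 + 2.5p, so 622.25 = 8.5p and p' = 2489/34; q' = 720 − 6(2489/34) = 4773/17.
Change in quantity: 4773/17 − 273 = 132/17.

Δq = 132/17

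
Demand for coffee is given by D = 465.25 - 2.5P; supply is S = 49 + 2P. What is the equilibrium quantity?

Set D = S: 465.25 - 2.5P = 49 + 2P.
416.25 = 4.5P, so P* = 92.5.
Q* = 465.25 − 2.5(92.5) = 234.

Q* = 234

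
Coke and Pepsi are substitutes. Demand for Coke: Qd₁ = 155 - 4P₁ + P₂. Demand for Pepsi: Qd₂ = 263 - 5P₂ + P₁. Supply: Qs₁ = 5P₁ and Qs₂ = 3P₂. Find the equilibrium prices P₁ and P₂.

Market 1: 155 - 4P₁ + P₂ = 5P₁ → 9P₁ - P₂ = 155.
Market 2: 8P₂ - P₁ = 263.
Eliminating P₂: 8×(1) + 1×(2) gives 71P₁ = 1503, so P₁ = 1503/71.
Back-substitute into (2): P₂ = (263 + 1×1503/71) / 8 = 2522/71.

P₁ = 1503/71, P₂ = 2522/71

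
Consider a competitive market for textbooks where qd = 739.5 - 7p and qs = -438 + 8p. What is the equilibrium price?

Set qd = qs: 739.5 - 7p = -438 + 8p.
1177.5 = 15p, so p* = 78.5.
q* = 739.5 − 7(78.5) = 190.

p* = 78.5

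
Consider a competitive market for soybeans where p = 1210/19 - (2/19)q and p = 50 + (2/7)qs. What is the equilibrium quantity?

Set the two price expressions equal: 1210/19 - (2/19)q = 50 + (2/7)q.
260/19 = (52/133)q, so q* = 35.
p* = 1210/19 − (2/19)(35) = 60.

q* = 35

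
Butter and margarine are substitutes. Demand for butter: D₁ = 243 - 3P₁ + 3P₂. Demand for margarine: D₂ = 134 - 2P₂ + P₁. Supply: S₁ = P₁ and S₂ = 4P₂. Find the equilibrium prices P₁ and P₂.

Market 1: 243 - 3P₁ + 3P₂ = P₁ → 4P₁ - 3P₂ = 243.
Market 2: 6P₂ - P₁ = 134.
Eliminating P₂: 6×(1) + 3×(2) gives 21P₁ = 1860, so P₁ = 620/7.
Back-substitute into (2): P₂ = (134 + 1×620/7) / 6 = 779/21.

P₁ = 620/7, P₂ = 779/21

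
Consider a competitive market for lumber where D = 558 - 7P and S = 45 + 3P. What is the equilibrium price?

P* = 51.3

Set D = S: 558 - 7P = 45 + 3P.
513 = 10P, so P* = 51.3.
Q* = 558 − 7(51.3) = 198.9.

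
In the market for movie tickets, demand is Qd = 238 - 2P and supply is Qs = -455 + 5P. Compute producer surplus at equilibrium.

Producer surplus = 160

Equilibrium: 238 - 2P = -455 + 5P gives P* = 99, Q* = 40.
Supply starts at P = 91 (where Qs = 0).
PS = ½(99 − 91)(40) = 160.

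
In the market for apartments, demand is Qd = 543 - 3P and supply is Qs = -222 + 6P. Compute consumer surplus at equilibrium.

Equilibrium: 543 - 3P = -222 + 6P gives P* = 85, Q* = 288.
Demand choke price (Qd = 0): P = 181.
CS = ½(181 − 85)(288) = 13824.

Consumer surplus = 13824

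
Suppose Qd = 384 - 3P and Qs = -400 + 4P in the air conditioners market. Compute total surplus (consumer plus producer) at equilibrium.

Total surplus = 672

Equilibrium: 384 - 3P = -400 + 4P gives P* = 112, Q* = 48.
Demand choke price: P = 128; supply starts at P = 100.
CS = ½(128 − 112)(48) = 384; PS = ½(112 − 100)(48) = 288.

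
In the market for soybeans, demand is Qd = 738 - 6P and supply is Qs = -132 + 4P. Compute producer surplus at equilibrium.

Producer surplus = 5832

Equilibrium: 738 - 6P = -132 + 4P gives P* = 87, Q* = 216.
Supply starts at P = 33 (where Qs = 0).
PS = ½(87 − 33)(216) = 5832.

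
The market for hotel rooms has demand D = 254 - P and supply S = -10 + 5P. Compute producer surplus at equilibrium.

Producer surplus = 4410

Equilibrium: 254 - P = -10 + 5P gives P* = 44, Q* = 210.
Supply starts at P = 2 (where S = 0).
PS = ½(44 − 2)(210) = 4410.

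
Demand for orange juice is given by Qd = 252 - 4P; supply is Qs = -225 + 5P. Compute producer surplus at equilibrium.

Producer surplus = 160

Equilibrium: 252 - 4P = -225 + 5P gives P* = 53, Q* = 40.
Supply starts at P = 45 (where Qs = 0).
PS = ½(53 − 45)(40) = 160.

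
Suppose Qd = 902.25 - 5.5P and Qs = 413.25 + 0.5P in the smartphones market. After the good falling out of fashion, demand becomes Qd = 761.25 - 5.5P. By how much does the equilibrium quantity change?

ΔQ = -11.75

Original equilibrium: P* = 81.5, Q* = 454.
New equilibrium: 761.25 - 5.5P = 413.25 + 0.5P, so 348 = 6P and P' = 58; Q' = 761.25 − 5.5(58) = 442.25.
Change in quantity: 442.25 − 454 = -11.75.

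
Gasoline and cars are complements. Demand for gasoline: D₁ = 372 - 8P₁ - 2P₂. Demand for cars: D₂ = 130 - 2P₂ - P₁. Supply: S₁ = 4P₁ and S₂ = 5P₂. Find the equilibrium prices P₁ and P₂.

Market 1: 372 - 8P₁ - 2P₂ = 4P₁ → 12P₁ + 2P₂ = 372.
Market 2: 7P₂ + P₁ = 130.
Eliminating P₂: 7×(1) − 2×(2) gives 82P₁ = 2344, so P₁ = 1172/41.
Back-substitute into (2): P₂ = (130 − 1×1172/41) / 7 = 594/41.

P₁ = 1172/41, P₂ = 594/41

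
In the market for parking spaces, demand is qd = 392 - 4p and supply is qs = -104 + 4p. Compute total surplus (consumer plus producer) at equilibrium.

Total surplus = 5184

Equilibrium: 392 - 4p = -104 + 4p gives p* = 62, q* = 144.
Demand choke price: p = 98; supply starts at p = 26.
CS = ½(98 − 62)(144) = 2592; PS = ½(62 − 26)(144) = 2592.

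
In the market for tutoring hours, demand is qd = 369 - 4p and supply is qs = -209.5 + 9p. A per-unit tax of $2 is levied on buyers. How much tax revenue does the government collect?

Tax revenue = 4822/13

Pre-tax equilibrium: p* = 44.5, q* = 191.
Tax on buyers shifts demand to qd = 369 − 4(p + 2) = 361 - 4p.
361 - 4p = -209.5 + 9p gives seller price ps = 1141/26; buyers pay pb = 1141/26 + 2 = 1193/26.
New quantity: q = 369 − 4(1193/26) = 2411/13.
Revenue = 2 × 2411/13 = 4822/13.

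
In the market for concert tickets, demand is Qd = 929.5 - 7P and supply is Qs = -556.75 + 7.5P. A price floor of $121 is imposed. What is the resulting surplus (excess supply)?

Equilibrium price would be P* = 102.5, so the floor at 121 binds.
At P = 121: Qd = 82.5, Qs = 350.75.
Surplus = 350.75 − 82.5 = 268.25.

Surplus = 268.25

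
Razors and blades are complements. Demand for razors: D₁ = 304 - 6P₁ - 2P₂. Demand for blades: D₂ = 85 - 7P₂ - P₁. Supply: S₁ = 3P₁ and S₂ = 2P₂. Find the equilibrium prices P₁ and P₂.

P₁ = 2566/79, P₂ = 461/79

Market 1: 304 - 6P₁ - 2P₂ = 3P₁ → 9P₁ + 2P₂ = 304.
Market 2: 9P₂ + P₁ = 85.
Eliminating P₂: 9×(1) − 2×(2) gives 79P₁ = 2566, so P₁ = 2566/79.
Back-substitute into (2): P₂ = (85 − 1×2566/79) / 9 = 461/79.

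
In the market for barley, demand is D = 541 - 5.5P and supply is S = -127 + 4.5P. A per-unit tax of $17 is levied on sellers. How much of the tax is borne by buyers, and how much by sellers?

Pre-tax equilibrium: P* = 66.8, Q* = 173.6.
Tax on sellers shifts supply to S = -127 + 4.5(P − 17) = -203.5 + 4.5P.
541 - 5.5P = -203.5 + 4.5P gives buyer price Pb = 74.45; sellers receive Ps = 74.45 − 17 = 57.45.
New quantity: Q = 541 − 5.5(74.45) = 131.525.
Buyer burden = 74.45 − 66.8 = 7.65; seller burden = 66.8 − 57.45 = 9.35.

Buyers bear $7.65, sellers bear $9.35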